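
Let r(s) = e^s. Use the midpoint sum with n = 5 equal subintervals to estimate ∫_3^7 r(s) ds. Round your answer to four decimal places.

1048.3667

Δs = (7 − 3)/5 = 0.8.
Midpoints: 3.4, 4.2, 5, 5.8, 6.6.
r(3.4) ≈ 29.9641, r(4.2) ≈ 66.6863, r(5) ≈ 148.4132, r(5.8) ≈ 330.2996, r(6.6) ≈ 735.0952.
Sum = Δs · [r(3.4) + r(4.2) + r(5) + r(5.8) + r(6.6)].
Sum ≈ 1048.3667.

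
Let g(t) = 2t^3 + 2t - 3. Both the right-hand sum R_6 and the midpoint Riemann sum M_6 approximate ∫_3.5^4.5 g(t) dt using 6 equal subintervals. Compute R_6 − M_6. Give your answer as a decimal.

R_6 ≈ 143.3194444.
M_6 ≈ 134.9444444.
R_6 − M_6 = 8.375.

8.375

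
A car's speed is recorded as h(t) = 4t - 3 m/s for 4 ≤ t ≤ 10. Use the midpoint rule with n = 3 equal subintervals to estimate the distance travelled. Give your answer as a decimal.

150

Δt = (10 − 4)/3 = 2.
Midpoints: 5, 7, 9.
h(5) = 17, h(7) = 25, h(9) = 33.
Sum = Δt · [h(5) + h(7) + h(9)].
Sum = 150.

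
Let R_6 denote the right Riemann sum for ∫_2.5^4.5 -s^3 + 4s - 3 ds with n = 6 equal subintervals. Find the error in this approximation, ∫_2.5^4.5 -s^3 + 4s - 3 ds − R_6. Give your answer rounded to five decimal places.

11.63889

Exact integral: ∫_2.5^4.5 f(s) ds = -70.75.
R_6 ≈ -82.3888889.
Error ≈ -70.75 − (-82.3888889) ≈ 11.63889.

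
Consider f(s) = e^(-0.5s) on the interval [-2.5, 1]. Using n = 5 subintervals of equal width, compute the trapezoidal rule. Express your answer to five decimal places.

Δs = (1 − (-2.5))/5 = 0.7.
f(-2.5) ≈ 3.49034, f(-1.8) ≈ 2.45960, f(-1.1) ≈ 1.73325, f(-0.4) ≈ 1.22140, f(0.3) ≈ 0.86071, f(1) ≈ 0.60653.
T_5 = (Δs/2)·[f(s_0) + 2f(s_1) + ... + 2f(s_{4}) + f(s_5)].
Sum ≈ 5.82638.

5.82638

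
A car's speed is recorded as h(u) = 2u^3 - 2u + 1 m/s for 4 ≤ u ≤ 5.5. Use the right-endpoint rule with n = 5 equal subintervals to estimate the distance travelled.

347.685

Δu = (5.5 − 4)/5 = 0.3.
Right endpoints: 4.3, 4.6, 4.9, 5.2, 5.5.
h(4.3) = 151.414, h(4.6) = 186.472, h(4.9) = 226.498, h(5.2) = 271.816, h(5.5) = 322.75.
Sum = Δu · [h(4.3) + h(4.6) + h(4.9) + h(5.2) + h(5.5)].
Sum = 347.685.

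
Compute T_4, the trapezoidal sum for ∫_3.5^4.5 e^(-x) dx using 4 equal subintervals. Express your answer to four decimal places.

0.0192

Δx = (4.5 − 3.5)/4 = 0.25.
f(3.5) ≈ 0.0302, f(3.75) ≈ 0.0235, f(4) ≈ 0.0183, f(4.25) ≈ 0.0143, f(4.5) ≈ 0.0111.
T_4 = (Δx/2)·[f(x_0) + 2f(x_1) + 2f(x_2) + 2f(x_3) + f(x_4)].
Sum ≈ 0.0192.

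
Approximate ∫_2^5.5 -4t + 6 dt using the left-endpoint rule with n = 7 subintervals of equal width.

Δt = (5.5 − 2)/7 = 0.5.
Left endpoints: 2, 2.5, 3, 3.5, 4, 4.5, 5.
f(2) = -2, f(2.5) = -4, f(3) = -6, f(3.5) = -8, f(4) = -10, f(4.5) = -12, f(5) = -14.
Sum = Δt · [f(2) + f(2.5) + f(3) + ...].
Sum = -28.

-28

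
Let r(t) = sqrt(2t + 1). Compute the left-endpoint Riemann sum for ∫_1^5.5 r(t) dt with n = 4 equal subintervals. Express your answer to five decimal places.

11.12001

Δt = (5.5 − 1)/4 = 1.125.
Left endpoints: 1, 2.125, 3.25, 4.375.
r(1) ≈ 1.73205, r(2.125) ≈ 2.29129, r(3.25) ≈ 2.73861, r(4.375) ≈ 3.12250.
Sum = Δt · [r(1) + r(2.125) + r(3.25) + r(4.375)].
Sum ≈ 11.12001.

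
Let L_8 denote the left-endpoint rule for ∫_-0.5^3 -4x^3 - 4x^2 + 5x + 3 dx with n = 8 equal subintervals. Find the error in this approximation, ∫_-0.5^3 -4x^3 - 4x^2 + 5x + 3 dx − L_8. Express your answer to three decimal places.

-25.441

Exact integral: ∫_-0.5^3 f(x) dx ≈ -84.72917.
L_8 ≈ -59.28809.
Error ≈ -84.72917 − (-59.28809) ≈ -25.441.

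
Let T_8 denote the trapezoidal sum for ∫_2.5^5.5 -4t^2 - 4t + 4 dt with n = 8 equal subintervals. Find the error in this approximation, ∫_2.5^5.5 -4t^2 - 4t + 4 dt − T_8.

Exact integral: ∫_2.5^5.5 f(t) dt = -237.
T_8 = -237.28125.
Error = -237 − (-237.28125) = 0.28125.

0.28125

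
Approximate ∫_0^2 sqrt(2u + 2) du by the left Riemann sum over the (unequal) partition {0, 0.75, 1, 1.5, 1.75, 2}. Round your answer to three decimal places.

3.674

Subinterval widths: 0.75, 0.25, 0.5, 0.25, 0.25.
Left endpoints: 0, 0.75, 1, 1.5, 1.75.
f(0) ≈ 1.414, f(0.75) ≈ 1.871, f(1) ≈ 2.000, f(1.5) ≈ 2.236, f(1.75) ≈ 2.345.
Sum = Σ Δu_i · f(u_i).
Sum ≈ 3.674.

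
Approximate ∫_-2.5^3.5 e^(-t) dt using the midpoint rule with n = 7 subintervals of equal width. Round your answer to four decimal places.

11.7881

Δt = (3.5 − (-2.5))/7 = 6/7.
Midpoints: -29/14, -17/14, -5/14, 0.5, 19/14, 31/14, 43/14.
f(-29/14) ≈ 7.9362, f(-17/14) ≈ 3.3679, f(-5/14) ≈ 1.4292, f(0.5) ≈ 0.6065, f(19/14) ≈ 0.2574, f(31/14) ≈ 0.1092, f(43/14) ≈ 0.0464.
Sum = Δt · [f(-29/14) + f(-17/14) + f(-5/14) + ...].
Sum ≈ 11.7881.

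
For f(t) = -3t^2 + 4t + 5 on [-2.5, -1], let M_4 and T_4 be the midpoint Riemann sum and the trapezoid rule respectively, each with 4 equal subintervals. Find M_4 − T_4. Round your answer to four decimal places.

M_4 ≈ -17.572266.
T_4 = -17.73046875.
M_4 − T_4 ≈ 0.1582.

0.1582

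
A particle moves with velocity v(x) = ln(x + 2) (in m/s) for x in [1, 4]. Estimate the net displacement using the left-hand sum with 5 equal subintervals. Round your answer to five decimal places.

4.24179

Δx = (4 − 1)/5 = 0.6.
Left endpoints: 1, 1.6, 2.2, 2.8, 3.4.
v(1) ≈ 1.09861, v(1.6) ≈ 1.28093, v(2.2) ≈ 1.43508, v(2.8) ≈ 1.56862, v(3.4) ≈ 1.68640.
Sum = Δx · [v(1) + v(1.6) + v(2.2) + v(2.8) + v(3.4)].
Sum ≈ 4.24179.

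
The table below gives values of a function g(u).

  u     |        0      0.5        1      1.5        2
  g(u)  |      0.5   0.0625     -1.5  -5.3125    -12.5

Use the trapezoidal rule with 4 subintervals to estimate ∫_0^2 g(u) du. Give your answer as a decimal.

Δu = 0.5.
T_4 = (0.5/2)·[0.5 + 2·0.0625 + 2·(-1.5) + 2·(-5.3125) + (-12.5)] = -6.375.

-6.375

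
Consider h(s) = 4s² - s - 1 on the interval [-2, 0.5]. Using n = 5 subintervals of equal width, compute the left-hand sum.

15

Δs = (0.5 − (-2))/5 = 0.5.
Left endpoints: -2, -1.5, -1, -0.5, 0.
h(-2) = 17, h(-1.5) = 9.5, h(-1) = 4, h(-0.5) = 0.5, h(0) = -1.
Sum = Δs · [h(-2) + h(-1.5) + h(-1) + h(-0.5) + h(0)].
Sum = 15.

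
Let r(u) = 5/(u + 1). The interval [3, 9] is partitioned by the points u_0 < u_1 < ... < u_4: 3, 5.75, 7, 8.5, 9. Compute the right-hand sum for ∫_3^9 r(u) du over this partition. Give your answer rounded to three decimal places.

3.858

Subinterval widths: 2.75, 1.25, 1.5, 0.5.
Right endpoints: 5.75, 7, 8.5, 9.
r(5.75) = 20/27, r(7) = 0.625, r(8.5) = 10/19, r(9) = 0.5.
Sum = Σ Δu_i · r(u_i).
Sum ≈ 3.858.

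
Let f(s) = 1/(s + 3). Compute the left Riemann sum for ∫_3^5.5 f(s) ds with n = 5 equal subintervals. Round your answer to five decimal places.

0.36085

Δs = (5.5 − 3)/5 = 0.5.
Left endpoints: 3, 3.5, 4, 4.5, 5.
f(3) = 1/6, f(3.5) = 2/13, f(4) = 1/7, f(4.5) = 2/15, f(5) = 0.125.
Sum = Δs · [f(3) + f(3.5) + f(4) + f(4.5) + f(5)].
Sum ≈ 0.36085.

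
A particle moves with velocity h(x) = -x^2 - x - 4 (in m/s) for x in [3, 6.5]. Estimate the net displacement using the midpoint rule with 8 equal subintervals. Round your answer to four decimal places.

Δx = (6.5 − 3)/8 = 0.4375.
Midpoints: 3.21875, 3.65625, 4.09375, 4.53125, 4.96875, 5.40625, 5.84375, 6.28125.
h(3.21875) = -18001/1024, h(3.65625) = -21529/1024, h(4.09375) = -25449/1024, h(4.53125) = -29761/1024, h(4.96875) = -34465/1024, h(5.40625) = -39561/1024, h(5.84375) = -45049/1024, h(6.28125) = -50929/1024.
Sum = Δx · [h(3.21875) + h(3.65625) + h(4.09375) + ...].
Sum ≈ -113.1108.

-113.1108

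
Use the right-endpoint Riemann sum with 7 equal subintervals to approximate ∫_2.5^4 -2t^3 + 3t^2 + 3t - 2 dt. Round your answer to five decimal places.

-55.40816

Δt = (4 − 2.5)/7 = 3/14.
Right endpoints: 19/7, 41/14, 22/7, 47/14, 25/7, 53/14, 4.
f(19/7) = -4030/343, f(41/14) = -12155/686, f(22/7) = -8584/343, f(47/14) = -11590/343, f(25/7) = -15136/343, f(53/14) = -38525/686, f(4) = -70.
Sum = Δt · [f(19/7) + f(41/14) + f(22/7) + ...].
Sum ≈ -55.40816.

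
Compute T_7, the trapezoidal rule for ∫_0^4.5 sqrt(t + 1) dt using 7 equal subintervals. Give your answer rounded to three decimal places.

Δt = (4.5 − 0)/7 = 9/14.
f(0) ≈ 1.000, f(9/14) ≈ 1.282, f(9/7) ≈ 1.512, f(27/14) ≈ 1.711, f(18/7) ≈ 1.890, f(45/14) ≈ 2.053, f(27/7) ≈ 2.204, f(4.5) ≈ 2.345.
T_7 = (Δt/2)·[f(t_0) + 2f(t_1) + ... + 2f(t_{6}) + f(t_7)].
Sum ≈ 7.923.

7.923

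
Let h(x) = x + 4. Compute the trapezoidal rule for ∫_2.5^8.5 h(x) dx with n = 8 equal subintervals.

Δx = (8.5 − 2.5)/8 = 0.75.
h(2.5) = 6.5, h(3.25) = 7.25, h(4) = 8, h(4.75) = 8.75, h(5.5) = 9.5, h(6.25) = 10.25, h(7) = 11, h(7.75) = 11.75, h(8.5) = 12.5.
T_8 = (Δx/2)·[h(x_0) + 2h(x_1) + ... + 2h(x_{7}) + h(x_8)].
Sum = 57.

57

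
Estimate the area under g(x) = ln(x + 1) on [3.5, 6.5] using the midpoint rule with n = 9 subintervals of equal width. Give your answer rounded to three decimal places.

Δx = (6.5 − 3.5)/9 = 1/3.
Midpoints: 11/3, 4, 13/3, 14/3, 5, 16/3, 17/3, 6, 19/3.
g(11/3) ≈ 1.540, g(4) ≈ 1.609, g(13/3) ≈ 1.674, g(14/3) ≈ 1.735, g(5) ≈ 1.792, g(16/3) ≈ 1.846, g(17/3) ≈ 1.897, g(6) ≈ 1.946, g(19/3) ≈ 1.992.
Sum = Δx · [g(11/3) + g(4) + g(13/3) + ...].
Sum ≈ 5.344.

5.344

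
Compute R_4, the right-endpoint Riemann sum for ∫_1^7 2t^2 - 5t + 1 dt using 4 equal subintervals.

168

Δt = (7 − 1)/4 = 1.5.
Right endpoints: 2.5, 4, 5.5, 7.
f(2.5) = 1, f(4) = 13, f(5.5) = 34, f(7) = 64.
Sum = Δt · [f(2.5) + f(4) + f(5.5) + f(7)].
Sum = 168.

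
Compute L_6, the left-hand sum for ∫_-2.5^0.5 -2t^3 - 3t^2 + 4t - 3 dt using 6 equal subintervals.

-16.5

Δt = (0.5 − (-2.5))/6 = 0.5.
Left endpoints: -2.5, -2, -1.5, -1, -0.5, 0.
f(-2.5) = -0.5, f(-2) = -7, f(-1.5) = -9, f(-1) = -8, f(-0.5) = -5.5, f(0) = -3.
Sum = Δt · [f(-2.5) + f(-2) + f(-1.5) + ...].
Sum = -16.5.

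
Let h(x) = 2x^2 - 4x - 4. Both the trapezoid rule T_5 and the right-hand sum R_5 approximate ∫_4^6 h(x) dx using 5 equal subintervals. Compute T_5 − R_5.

-6.4

T_5 = 53.44.
R_5 = 59.84.
T_5 − R_5 = -6.4.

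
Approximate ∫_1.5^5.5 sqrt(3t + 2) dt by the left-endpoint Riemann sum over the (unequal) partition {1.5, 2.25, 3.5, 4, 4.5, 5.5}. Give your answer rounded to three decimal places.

Subinterval widths: 0.75, 1.25, 0.5, 0.5, 1.
Left endpoints: 1.5, 2.25, 3.5, 4, 4.5.
f(1.5) ≈ 2.550, f(2.25) ≈ 2.958, f(3.5) ≈ 3.536, f(4) ≈ 3.742, f(4.5) ≈ 3.937.
Sum = Σ Δt_i · f(t_i).
Sum ≈ 13.185.

13.185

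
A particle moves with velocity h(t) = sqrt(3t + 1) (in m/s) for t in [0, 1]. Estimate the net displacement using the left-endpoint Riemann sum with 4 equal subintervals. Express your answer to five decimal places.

Δt = (1 − 0)/4 = 0.25.
Left endpoints: 0, 0.25, 0.5, 0.75.
h(0) ≈ 1.00000, h(0.25) ≈ 1.32288, h(0.5) ≈ 1.58114, h(0.75) ≈ 1.80278.
Sum = Δt · [h(0) + h(0.25) + h(0.5) + h(0.75)].
Sum ≈ 1.42670.

1.42670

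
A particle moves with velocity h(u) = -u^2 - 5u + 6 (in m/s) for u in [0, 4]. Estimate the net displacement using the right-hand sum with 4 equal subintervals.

-56

Δu = (4 − 0)/4 = 1.
Right endpoints: 1, 2, 3, 4.
h(1) = 0, h(2) = -8, h(3) = -18, h(4) = -30.
Sum = Δu · [h(1) + h(2) + h(3) + h(4)].
Sum = -56.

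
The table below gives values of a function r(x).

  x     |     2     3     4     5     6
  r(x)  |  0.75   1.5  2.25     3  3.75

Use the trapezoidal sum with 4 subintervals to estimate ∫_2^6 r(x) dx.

9

Δx = 1.
T_4 = (1/2)·[0.75 + 2·1.5 + 2·2.25 + 2·3 + 3.75] = 9.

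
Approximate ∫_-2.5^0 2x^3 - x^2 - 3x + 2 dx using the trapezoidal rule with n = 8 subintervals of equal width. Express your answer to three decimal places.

-10.710

Δx = (0 − (-2.5))/8 = 0.3125.
f(-2.5) = -28, f(-2.1875) = -35139/2048, f(-1.875) = -9.07421875, f(-1.5625) = -6929/2048, f(-1.25) = 0.28125, f(-0.9375) = 4681/2048, f(-0.625) = 2.99609375, f(-0.3125) = 5691/2048, f(0) = 2.
T_8 = (Δx/2)·[f(x_0) + 2f(x_1) + ... + 2f(x_{7}) + f(x_8)].
Sum ≈ -10.710.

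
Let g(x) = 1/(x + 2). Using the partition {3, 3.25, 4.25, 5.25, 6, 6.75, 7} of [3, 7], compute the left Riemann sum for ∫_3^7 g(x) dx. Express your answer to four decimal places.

0.6262

Subinterval widths: 0.25, 1, 1, 0.75, 0.75, 0.25.
Left endpoints: 3, 3.25, 4.25, 5.25, 6, 6.75.
g(3) = 0.2, g(3.25) = 4/21, g(4.25) = 0.16, g(5.25) = 4/29, g(6) = 0.125, g(6.75) = 4/35.
Sum = Σ Δx_i · g(x_i).
Sum ≈ 0.6262.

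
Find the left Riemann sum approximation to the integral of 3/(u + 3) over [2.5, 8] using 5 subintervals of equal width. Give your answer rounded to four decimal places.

2.2369

Δu = (8 − 2.5)/5 = 1.1.
Left endpoints: 2.5, 3.6, 4.7, 5.8, 6.9.
f(2.5) = 6/11, f(3.6) = 5/11, f(4.7) = 30/77, f(5.8) = 15/44, f(6.9) = 10/33.
Sum = Δu · [f(2.5) + f(3.6) + f(4.7) + f(5.8) + f(6.9)].
Sum ≈ 2.2369.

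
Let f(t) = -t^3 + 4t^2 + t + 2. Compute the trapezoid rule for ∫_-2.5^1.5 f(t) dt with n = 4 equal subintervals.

43.5

Δt = (1.5 − (-2.5))/4 = 1.
f(-2.5) = 40.125, f(-1.5) = 12.875, f(-0.5) = 2.625, f(0.5) = 3.375, f(1.5) = 9.125.
T_4 = (Δt/2)·[f(t_0) + 2f(t_1) + 2f(t_2) + 2f(t_3) + f(t_4)].
Sum = 43.5.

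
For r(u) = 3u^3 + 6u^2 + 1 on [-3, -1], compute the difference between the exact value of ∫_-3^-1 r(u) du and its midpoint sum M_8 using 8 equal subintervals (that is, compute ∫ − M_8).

Exact integral: ∫_-3^-1 r(u) du = -6.
M_8 = -5.875.
Error = -6 − (-5.875) = -0.125.

-0.125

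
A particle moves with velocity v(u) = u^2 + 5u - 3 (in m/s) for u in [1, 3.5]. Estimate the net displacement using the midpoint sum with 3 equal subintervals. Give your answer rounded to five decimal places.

34.43866

Δu = (3.5 − 1)/3 = 5/6.
Midpoints: 17/12, 2.25, 37/12.
v(17/12) = 877/144, v(2.25) = 13.3125, v(37/12) = 3157/144.
Sum = Δu · [v(17/12) + v(2.25) + v(37/12)].
Sum ≈ 34.43866.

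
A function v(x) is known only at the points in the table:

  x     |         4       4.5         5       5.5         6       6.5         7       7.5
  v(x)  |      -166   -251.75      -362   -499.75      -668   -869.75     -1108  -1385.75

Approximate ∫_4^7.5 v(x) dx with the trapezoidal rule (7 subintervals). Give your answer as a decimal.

-2267.5625

Δx = 0.5.
T_7 = (0.5/2)·[(-166) + 2·(-251.75) + 2·(-362) + 2·(-499.75) + 2·(-668) + 2·(-869.75) + 2·(-1108) + (-1385.75)] = -2267.5625.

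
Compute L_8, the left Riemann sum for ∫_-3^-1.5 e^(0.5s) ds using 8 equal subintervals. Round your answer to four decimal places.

0.4755

Δs = (-1.5 − (-3))/8 = 0.1875.
Left endpoints: -3, -2.8125, -2.625, -2.4375, -2.25, -2.0625, -1.875, -1.6875.
f(-3) ≈ 0.2231, f(-2.8125) ≈ 0.2451, f(-2.625) ≈ 0.2691, f(-2.4375) ≈ 0.2956, f(-2.25) ≈ 0.3247, f(-2.0625) ≈ 0.3566, f(-1.875) ≈ 0.3916, f(-1.6875) ≈ 0.4301.
Sum = Δs · [f(-3) + f(-2.8125) + f(-2.625) + ...].
Sum ≈ 0.4755.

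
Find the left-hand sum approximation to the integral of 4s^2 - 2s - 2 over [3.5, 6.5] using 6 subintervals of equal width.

Δs = (6.5 − 3.5)/6 = 0.5.
Left endpoints: 3.5, 4, 4.5, 5, 5.5, 6.
f(3.5) = 40, f(4) = 54, f(4.5) = 70, f(5) = 88, f(5.5) = 108, f(6) = 130.
Sum = Δs · [f(3.5) + f(4) + f(4.5) + ...].
Sum = 245.

245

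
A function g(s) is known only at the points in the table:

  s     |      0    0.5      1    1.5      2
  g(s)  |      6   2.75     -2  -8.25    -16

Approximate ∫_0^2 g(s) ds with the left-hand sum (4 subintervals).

-0.75

Δs = 0.5.
Sum = 0.5·[6 + 2.75 + (-2) + (-8.25)] = -0.75.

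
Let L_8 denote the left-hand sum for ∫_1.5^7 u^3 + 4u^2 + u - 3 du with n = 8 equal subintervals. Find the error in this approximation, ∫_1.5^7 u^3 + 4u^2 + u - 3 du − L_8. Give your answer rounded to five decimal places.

Exact integral: ∫_1.5^7 f(u) du ≈ 1058.6927083.
L_8 ≈ 883.0319824.
Error ≈ 1058.6927083 − 883.0319824 ≈ 175.66073.

175.66073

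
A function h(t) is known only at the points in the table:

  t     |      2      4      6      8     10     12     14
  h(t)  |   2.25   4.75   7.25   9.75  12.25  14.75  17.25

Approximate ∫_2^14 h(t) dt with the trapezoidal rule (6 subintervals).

117

Δt = 2.
T_6 = (2/2)·[2.25 + 2·4.75 + 2·7.25 + 2·9.75 + 2·12.25 + 2·14.75 + 17.25] = 117.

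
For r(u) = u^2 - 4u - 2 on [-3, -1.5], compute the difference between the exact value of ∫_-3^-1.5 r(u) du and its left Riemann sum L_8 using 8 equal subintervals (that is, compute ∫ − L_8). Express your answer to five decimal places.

Exact integral: ∫_-3^-1.5 r(u) du = 18.375.
L_8 ≈ 19.5791016.
Error ≈ 18.375 − 19.5791016 ≈ -1.20410.

-1.20410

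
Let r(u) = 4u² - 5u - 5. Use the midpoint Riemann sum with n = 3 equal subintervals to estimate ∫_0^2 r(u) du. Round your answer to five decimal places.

Δu = (2 − 0)/3 = 2/3.
Midpoints: 1/3, 1, 5/3.
r(1/3) = -56/9, r(1) = -6, r(5/3) = -20/9.
Sum = Δu · [r(1/3) + r(1) + r(5/3)].
Sum ≈ -9.62963.

-9.62963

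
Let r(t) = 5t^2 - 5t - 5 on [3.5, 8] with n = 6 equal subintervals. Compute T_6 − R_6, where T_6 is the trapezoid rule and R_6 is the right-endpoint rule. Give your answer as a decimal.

-88.59375

T_6 = 632.109375.
R_6 = 720.703125.
T_6 − R_6 = -88.59375.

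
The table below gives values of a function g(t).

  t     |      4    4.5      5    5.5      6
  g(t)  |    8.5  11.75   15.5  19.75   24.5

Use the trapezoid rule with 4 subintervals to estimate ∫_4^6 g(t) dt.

31.75

Δt = 0.5.
T_4 = (0.5/2)·[8.5 + 2·11.75 + 2·15.5 + 2·19.75 + 24.5] = 31.75.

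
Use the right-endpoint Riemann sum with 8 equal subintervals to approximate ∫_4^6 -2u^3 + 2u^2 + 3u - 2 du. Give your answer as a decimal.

-425.5

Δu = (6 − 4)/8 = 0.25.
Right endpoints: 4.25, 4.5, 4.75, 5, 5.25, 5.5, 5.75, 6.
f(4.25) = -106.65625, f(4.5) = -130.25, f(4.75) = -156.96875, f(5) = -187, f(5.25) = -220.53125, f(5.5) = -257.75, f(5.75) = -298.84375, f(6) = -344.
Sum = Δu · [f(4.25) + f(4.5) + f(4.75) + ...].
Sum = -425.5.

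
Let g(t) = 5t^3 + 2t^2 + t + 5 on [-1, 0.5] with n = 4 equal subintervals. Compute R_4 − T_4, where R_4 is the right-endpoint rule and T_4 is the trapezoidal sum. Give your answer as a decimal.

R_4 ≈ 7.69629.
T_4 ≈ 6.64160.
R_4 − T_4 = 1.0546875.

1.0546875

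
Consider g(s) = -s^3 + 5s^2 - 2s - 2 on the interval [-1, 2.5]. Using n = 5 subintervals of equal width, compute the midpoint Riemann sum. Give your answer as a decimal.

Δs = (2.5 − (-1))/5 = 0.7.
Midpoints: -0.65, 0.05, 0.75, 1.45, 2.15.
g(-0.65) = 1.687125, g(0.05) = -2.087625, g(0.75) = -1.109375, g(1.45) = 2.563875, g(2.15) = 6.874125.
Sum = Δs · [g(-0.65) + g(0.05) + g(0.75) + g(1.45) + g(2.15)].
Sum = 5.5496875.

5.5496875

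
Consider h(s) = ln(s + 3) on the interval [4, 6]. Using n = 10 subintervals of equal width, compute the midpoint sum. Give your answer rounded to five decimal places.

4.15370

Δs = (6 − 4)/10 = 0.2.
Midpoints: 4.1, 4.3, 4.5, 4.7, 4.9, 5.1, 5.3, 5.5, 5.7, 5.9.
h(4.1) ≈ 1.96009, h(4.3) ≈ 1.98787, h(4.5) ≈ 2.01490, h(4.7) ≈ 2.04122, h(4.9) ≈ 2.06686, h(5.1) ≈ 2.09186, h(5.3) ≈ 2.11626, h(5.5) ≈ 2.14007, h(5.7) ≈ 2.16332, h(5.9) ≈ 2.18605.
Sum = Δs · [h(4.1) + h(4.3) + h(4.5) + ...].
Sum ≈ 4.15370.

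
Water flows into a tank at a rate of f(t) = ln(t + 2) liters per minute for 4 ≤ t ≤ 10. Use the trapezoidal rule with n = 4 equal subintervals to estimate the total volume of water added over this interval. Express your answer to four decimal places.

Δt = (10 − 4)/4 = 1.5.
f(4) ≈ 1.7918, f(5.5) ≈ 2.0149, f(7) ≈ 2.1972, f(8.5) ≈ 2.3514, f(10) ≈ 2.4849.
T_4 = (Δt/2)·[f(t_0) + 2f(t_1) + 2f(t_2) + 2f(t_3) + f(t_4)].
Sum ≈ 13.0528.

13.0528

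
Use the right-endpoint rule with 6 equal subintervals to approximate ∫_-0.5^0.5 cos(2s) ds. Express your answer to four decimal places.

0.8337

Δs = (0.5 − (-0.5))/6 = 1/6.
Right endpoints: -1/3, -1/6, 0, 1/6, 1/3, 0.5.
f(-1/3) ≈ 0.7859, f(-1/6) ≈ 0.9450, f(0) ≈ 1.0000, f(1/6) ≈ 0.9450, f(1/3) ≈ 0.7859, f(0.5) ≈ 0.5403.
Sum = Δs · [f(-1/3) + f(-1/6) + f(0) + ...].
Sum ≈ 0.8337.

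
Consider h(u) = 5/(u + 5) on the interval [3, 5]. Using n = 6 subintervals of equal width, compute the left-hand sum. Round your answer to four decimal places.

Δu = (5 − 3)/6 = 1/3.
Left endpoints: 3, 10/3, 11/3, 4, 13/3, 14/3.
h(3) = 0.625, h(10/3) = 0.6, h(11/3) = 15/26, h(4) = 5/9, h(13/3) = 15/28, h(14/3) = 15/29.
Sum = Δu · [h(3) + h(10/3) + h(11/3) + ...].
Sum ≈ 1.1368.

1.1368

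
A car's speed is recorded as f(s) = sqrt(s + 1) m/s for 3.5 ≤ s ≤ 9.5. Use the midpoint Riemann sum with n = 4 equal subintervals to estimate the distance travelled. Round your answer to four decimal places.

16.3262

Δs = (9.5 − 3.5)/4 = 1.5.
Midpoints: 4.25, 5.75, 7.25, 8.75.
f(4.25) ≈ 2.2913, f(5.75) ≈ 2.5981, f(7.25) ≈ 2.8723, f(8.75) ≈ 3.1225.
Sum = Δs · [f(4.25) + f(5.75) + f(7.25) + f(8.75)].
Sum ≈ 16.3262.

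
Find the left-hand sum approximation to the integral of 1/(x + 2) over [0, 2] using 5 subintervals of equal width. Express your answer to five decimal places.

0.74563

Δx = (2 − 0)/5 = 0.4.
Left endpoints: 0, 0.4, 0.8, 1.2, 1.6.
f(0) = 0.5, f(0.4) = 5/12, f(0.8) = 5/14, f(1.2) = 0.3125, f(1.6) = 5/18.
Sum = Δx · [f(0) + f(0.4) + f(0.8) + f(1.2) + f(1.6)].
Sum ≈ 0.74563.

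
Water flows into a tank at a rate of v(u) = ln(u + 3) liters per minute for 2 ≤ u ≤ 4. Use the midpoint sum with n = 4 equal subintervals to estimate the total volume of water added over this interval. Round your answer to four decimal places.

3.5748

Δu = (4 − 2)/4 = 0.5.
Midpoints: 2.25, 2.75, 3.25, 3.75.
v(2.25) ≈ 1.6582, v(2.75) ≈ 1.7492, v(3.25) ≈ 1.8326, v(3.75) ≈ 1.9095.
Sum = Δu · [v(2.25) + v(2.75) + v(3.25) + v(3.75)].
Sum ≈ 3.5748.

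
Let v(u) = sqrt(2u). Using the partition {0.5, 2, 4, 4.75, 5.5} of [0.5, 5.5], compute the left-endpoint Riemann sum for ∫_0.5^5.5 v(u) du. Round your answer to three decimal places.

9.933

Subinterval widths: 1.5, 2, 0.75, 0.75.
Left endpoints: 0.5, 2, 4, 4.75.
v(0.5) ≈ 1.000, v(2) ≈ 2.000, v(4) ≈ 2.828, v(4.75) ≈ 3.082.
Sum = Σ Δu_i · v(u_i).
Sum ≈ 9.933.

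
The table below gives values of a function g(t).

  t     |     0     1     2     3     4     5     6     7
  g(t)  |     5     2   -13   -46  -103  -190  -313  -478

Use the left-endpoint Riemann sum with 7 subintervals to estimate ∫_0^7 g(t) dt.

Δt = 1.
Sum = 1·[5 + 2 + (-13) + (-46) + (-103) + (-190) + (-313)] = -658.

-658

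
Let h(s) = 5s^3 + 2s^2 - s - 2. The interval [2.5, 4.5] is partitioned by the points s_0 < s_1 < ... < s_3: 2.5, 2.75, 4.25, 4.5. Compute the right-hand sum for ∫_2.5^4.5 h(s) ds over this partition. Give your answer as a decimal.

Subinterval widths: 0.25, 1.5, 0.25.
Right endpoints: 2.75, 4.25, 4.5.
h(2.75) = 114.359375, h(4.25) = 413.703125, h(4.5) = 489.625.
Sum = Σ Δs_i · h(s_i).
Sum = 771.55078125.

771.55078125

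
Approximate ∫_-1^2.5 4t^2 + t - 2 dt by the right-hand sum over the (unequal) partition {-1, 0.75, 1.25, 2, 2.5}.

Subinterval widths: 1.75, 0.5, 0.75, 0.5.
Right endpoints: 0.75, 1.25, 2, 2.5.
f(0.75) = 1, f(1.25) = 5.5, f(2) = 16, f(2.5) = 25.5.
Sum = Σ Δt_i · f(t_i).
Sum = 29.25.

29.25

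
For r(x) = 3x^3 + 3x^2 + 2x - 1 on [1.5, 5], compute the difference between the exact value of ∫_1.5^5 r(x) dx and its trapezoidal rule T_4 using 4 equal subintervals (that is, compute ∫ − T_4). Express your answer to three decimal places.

-14.403

Exact integral: ∫_1.5^5 r(x) dx = 605.828125.
T_4 ≈ 620.23145.
Error ≈ 605.828125 − 620.23145 ≈ -14.403.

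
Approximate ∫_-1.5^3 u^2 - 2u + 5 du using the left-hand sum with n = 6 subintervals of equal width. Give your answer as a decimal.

Δu = (3 − (-1.5))/6 = 0.75.
Left endpoints: -1.5, -0.75, 0, 0.75, 1.5, 2.25.
f(-1.5) = 10.25, f(-0.75) = 7.0625, f(0) = 5, f(0.75) = 4.0625, f(1.5) = 4.25, f(2.25) = 5.5625.
Sum = Δu · [f(-1.5) + f(-0.75) + f(0) + ...].
Sum = 27.140625.

27.140625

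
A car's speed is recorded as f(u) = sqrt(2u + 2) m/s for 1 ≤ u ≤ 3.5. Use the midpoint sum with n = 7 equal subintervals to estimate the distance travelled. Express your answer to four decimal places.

Δu = (3.5 − 1)/7 = 5/14.
Midpoints: 33/28, 43/28, 53/28, 2.25, 73/28, 83/28, 93/28.
f(33/28) ≈ 2.0874, f(43/28) ≈ 2.2520, f(53/28) ≈ 2.4054, f(2.25) ≈ 2.5495, f(73/28) ≈ 2.6859, f(83/28) ≈ 2.8158, f(93/28) ≈ 2.9399.
Sum = Δu · [f(33/28) + f(43/28) + f(53/28) + ...].
Sum ≈ 6.3342.

6.3342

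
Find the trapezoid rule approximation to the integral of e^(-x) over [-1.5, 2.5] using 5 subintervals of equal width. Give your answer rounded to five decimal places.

4.63178

Δx = (2.5 − (-1.5))/5 = 0.8.
f(-1.5) ≈ 4.48169, f(-0.7) ≈ 2.01375, f(0.1) ≈ 0.90484, f(0.9) ≈ 0.40657, f(1.7) ≈ 0.18268, f(2.5) ≈ 0.08208.
T_5 = (Δx/2)·[f(x_0) + 2f(x_1) + ... + 2f(x_{4}) + f(x_5)].
Sum ≈ 4.63178.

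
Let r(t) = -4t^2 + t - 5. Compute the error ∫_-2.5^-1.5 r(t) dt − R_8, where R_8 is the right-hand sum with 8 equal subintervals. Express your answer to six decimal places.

Exact integral: ∫_-2.5^-1.5 r(t) dt ≈ -23.33333333.
R_8 = -22.28125.
Error ≈ -23.33333333 − (-22.28125) ≈ -1.052083.

-1.052083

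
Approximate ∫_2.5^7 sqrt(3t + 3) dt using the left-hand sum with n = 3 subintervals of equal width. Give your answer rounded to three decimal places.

17.294

Δt = (7 − 2.5)/3 = 1.5.
Left endpoints: 2.5, 4, 5.5.
f(2.5) ≈ 3.240, f(4) ≈ 3.873, f(5.5) ≈ 4.416.
Sum = Δt · [f(2.5) + f(4) + f(5.5)].
Sum ≈ 17.294.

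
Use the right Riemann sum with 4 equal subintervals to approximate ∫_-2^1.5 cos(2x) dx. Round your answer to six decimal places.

Δx = (1.5 − (-2))/4 = 0.875.
Right endpoints: -1.125, -0.25, 0.625, 1.5.
f(-1.125) ≈ -0.628174, f(-0.25) ≈ 0.877583, f(0.625) ≈ 0.315322, f(1.5) ≈ -0.989992.
Sum = Δx · [f(-1.125) + f(-0.25) + f(0.625) + f(1.5)].
Sum ≈ -0.372104.

-0.372104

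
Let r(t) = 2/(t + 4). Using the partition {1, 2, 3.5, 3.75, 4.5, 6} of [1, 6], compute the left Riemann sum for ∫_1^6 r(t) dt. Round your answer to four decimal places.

Subinterval widths: 1, 1.5, 0.25, 0.75, 1.5.
Left endpoints: 1, 2, 3.5, 3.75, 4.5.
r(1) = 0.4, r(2) = 1/3, r(3.5) = 4/15, r(3.75) = 8/31, r(4.5) = 4/17.
Sum = Σ Δt_i · r(t_i).
Sum ≈ 1.5132.

1.5132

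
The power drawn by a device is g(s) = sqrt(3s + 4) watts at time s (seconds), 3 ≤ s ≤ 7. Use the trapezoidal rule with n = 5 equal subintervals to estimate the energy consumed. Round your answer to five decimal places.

17.35556

Δs = (7 − 3)/5 = 0.8.
g(3) ≈ 3.60555, g(3.8) ≈ 3.92428, g(4.6) ≈ 4.21900, g(5.4) ≈ 4.49444, g(6.2) ≈ 4.75395, g(7) ≈ 5.00000.
T_5 = (Δs/2)·[g(s_0) + 2g(s_1) + ... + 2g(s_{4}) + g(s_5)].
Sum ≈ 17.35556.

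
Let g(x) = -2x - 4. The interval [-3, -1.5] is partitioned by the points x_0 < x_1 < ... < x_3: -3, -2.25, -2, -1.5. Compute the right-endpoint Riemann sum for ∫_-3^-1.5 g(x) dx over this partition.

Subinterval widths: 0.75, 0.25, 0.5.
Right endpoints: -2.25, -2, -1.5.
g(-2.25) = 0.5, g(-2) = 0, g(-1.5) = -1.
Sum = Σ Δx_i · g(x_i).
Sum = -0.125.

-0.125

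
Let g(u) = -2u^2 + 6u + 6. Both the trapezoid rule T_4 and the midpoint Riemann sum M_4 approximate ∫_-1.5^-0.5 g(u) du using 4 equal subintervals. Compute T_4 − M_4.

-0.03125

T_4 = -2.1875.
M_4 = -2.15625.
T_4 − M_4 = -0.03125.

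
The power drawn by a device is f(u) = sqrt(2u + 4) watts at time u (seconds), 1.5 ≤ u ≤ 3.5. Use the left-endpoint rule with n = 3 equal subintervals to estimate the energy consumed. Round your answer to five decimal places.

Δu = (3.5 − 1.5)/3 = 2/3.
Left endpoints: 1.5, 13/6, 17/6.
f(1.5) ≈ 2.64575, f(13/6) ≈ 2.88675, f(17/6) ≈ 3.10913.
Sum = Δu · [f(1.5) + f(13/6) + f(17/6)].
Sum ≈ 5.76109.

5.76109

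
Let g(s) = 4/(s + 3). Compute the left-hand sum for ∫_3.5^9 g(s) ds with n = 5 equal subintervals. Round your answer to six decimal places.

Δs = (9 − 3.5)/5 = 1.1.
Left endpoints: 3.5, 4.6, 5.7, 6.8, 7.9.
g(3.5) = 8/13, g(4.6) = 10/19, g(5.7) = 40/87, g(6.8) = 20/49, g(7.9) = 40/109.
Sum = Δs · [g(3.5) + g(4.6) + g(5.7) + g(6.8) + g(7.9)].
Sum ≈ 2.614267.

2.614267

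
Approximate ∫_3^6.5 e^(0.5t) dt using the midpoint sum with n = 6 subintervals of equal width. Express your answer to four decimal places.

42.4666

Δt = (6.5 − 3)/6 = 7/12.
Midpoints: 79/24, 3.875, 107/24, 121/24, 5.625, 149/24.
f(79/24) ≈ 5.1853, f(3.875) ≈ 6.9414, f(107/24) ≈ 9.2921, f(121/24) ≈ 12.4390, f(5.625) ≈ 16.6515, f(149/24) ≈ 22.2906.
Sum = Δt · [f(79/24) + f(3.875) + f(107/24) + ...].
Sum ≈ 42.4666.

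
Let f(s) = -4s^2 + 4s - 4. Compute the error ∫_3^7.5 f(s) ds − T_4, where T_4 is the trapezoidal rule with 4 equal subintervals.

3.796875

Exact integral: ∫_3^7.5 f(s) ds = -450.
T_4 = -453.796875.
Error = -450 − (-453.796875) = 3.796875.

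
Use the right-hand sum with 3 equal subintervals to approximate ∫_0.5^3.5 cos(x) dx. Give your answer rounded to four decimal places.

-1.6669

Δx = (3.5 − 0.5)/3 = 1.
Right endpoints: 1.5, 2.5, 3.5.
f(1.5) ≈ 0.0707, f(2.5) ≈ -0.8011, f(3.5) ≈ -0.9365.
Sum = Δx · [f(1.5) + f(2.5) + f(3.5)].
Sum ≈ -1.6669.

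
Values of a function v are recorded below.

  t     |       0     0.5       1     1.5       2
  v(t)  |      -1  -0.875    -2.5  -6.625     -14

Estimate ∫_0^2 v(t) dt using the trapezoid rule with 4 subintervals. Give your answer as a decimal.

-8.75

Δt = 0.5.
T_4 = (0.5/2)·[(-1) + 2·(-0.875) + 2·(-2.5) + 2·(-6.625) + (-14)] = -8.75.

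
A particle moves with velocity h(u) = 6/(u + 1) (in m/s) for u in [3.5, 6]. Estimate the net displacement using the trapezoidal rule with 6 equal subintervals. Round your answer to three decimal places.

2.654

Δu = (6 − 3.5)/6 = 5/12.
h(3.5) = 4/3, h(47/12) = 72/59, h(13/3) = 1.125, h(4.75) = 24/23, h(31/6) = 36/37, h(67/12) = 72/79, h(6) = 6/7.
T_6 = (Δu/2)·[h(u_0) + 2h(u_1) + ... + 2h(u_{5}) + h(u_6)].
Sum ≈ 2.654.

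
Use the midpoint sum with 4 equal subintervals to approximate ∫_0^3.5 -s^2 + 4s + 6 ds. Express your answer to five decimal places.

31.43164

Δs = (3.5 − 0)/4 = 0.875.
Midpoints: 0.4375, 1.3125, 2.1875, 3.0625.
f(0.4375) = 7.55859375, f(1.3125) = 9.52734375, f(2.1875) = 9.96484375, f(3.0625) = 8.87109375.
Sum = Δs · [f(0.4375) + f(1.3125) + f(2.1875) + f(3.0625)].
Sum ≈ 31.43164.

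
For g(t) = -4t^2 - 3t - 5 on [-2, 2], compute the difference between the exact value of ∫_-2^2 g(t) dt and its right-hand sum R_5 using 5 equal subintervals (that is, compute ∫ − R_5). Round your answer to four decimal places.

6.5067

Exact integral: ∫_-2^2 g(t) dt ≈ -41.333333.
R_5 = -47.84.
Error ≈ -41.333333 − (-47.84) ≈ 6.5067.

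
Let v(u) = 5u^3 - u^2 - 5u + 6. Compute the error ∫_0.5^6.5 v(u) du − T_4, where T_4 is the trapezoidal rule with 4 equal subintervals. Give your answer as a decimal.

Exact integral: ∫_0.5^6.5 v(u) du = 2070.75.
T_4 = 2186.625.
Error = 2070.75 − 2186.625 = -115.875.

-115.875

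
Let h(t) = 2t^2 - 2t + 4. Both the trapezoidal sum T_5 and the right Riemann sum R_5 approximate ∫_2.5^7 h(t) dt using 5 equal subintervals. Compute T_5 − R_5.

T_5 = 194.715.
R_5 = 229.14.
T_5 − R_5 = -34.425.

-34.425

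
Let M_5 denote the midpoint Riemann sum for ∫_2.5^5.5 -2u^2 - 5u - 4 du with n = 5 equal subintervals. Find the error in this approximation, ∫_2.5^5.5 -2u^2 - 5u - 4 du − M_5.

-0.18

Exact integral: ∫_2.5^5.5 f(u) du = -172.5.
M_5 = -172.32.
Error = -172.5 − (-172.32) = -0.18.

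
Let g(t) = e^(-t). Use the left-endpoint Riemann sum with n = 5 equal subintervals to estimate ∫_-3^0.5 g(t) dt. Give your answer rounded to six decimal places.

Δt = (0.5 − (-3))/5 = 0.7.
Left endpoints: -3, -2.3, -1.6, -0.9, -0.2.
g(-3) ≈ 20.085537, g(-2.3) ≈ 9.974182, g(-1.6) ≈ 4.953032, g(-0.9) ≈ 2.459603, g(-0.2) ≈ 1.221403.
Sum = Δt · [g(-3) + g(-2.3) + g(-1.6) + g(-0.9) + g(-0.2)].
Sum ≈ 27.085630.

27.085630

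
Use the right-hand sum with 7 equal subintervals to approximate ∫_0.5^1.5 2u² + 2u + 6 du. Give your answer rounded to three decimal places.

Δu = (1.5 − 0.5)/7 = 1/7.
Right endpoints: 9/14, 11/14, 13/14, 15/14, 17/14, 19/14, 1.5.
f(9/14) = 795/98, f(11/14) = 863/98, f(13/14) = 939/98, f(15/14) = 1023/98, f(17/14) = 1115/98, f(19/14) = 1215/98, f(1.5) = 13.5.
Sum = Δu · [f(9/14) + f(11/14) + f(13/14) + ...].
Sum ≈ 10.602.

10.602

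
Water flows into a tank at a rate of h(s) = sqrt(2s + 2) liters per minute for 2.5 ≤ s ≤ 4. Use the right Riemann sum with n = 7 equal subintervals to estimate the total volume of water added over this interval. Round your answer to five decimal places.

Δs = (4 − 2.5)/7 = 3/14.
Right endpoints: 19/7, 41/14, 22/7, 47/14, 25/7, 53/14, 4.
h(19/7) ≈ 2.72554, h(41/14) ≈ 2.80306, h(22/7) ≈ 2.87849, h(47/14) ≈ 2.95200, h(25/7) ≈ 3.02372, h(53/14) ≈ 3.09377, h(4) ≈ 3.16228.
Sum = Δs · [h(19/7) + h(41/14) + h(22/7) + ...].
Sum ≈ 4.42261.

4.42261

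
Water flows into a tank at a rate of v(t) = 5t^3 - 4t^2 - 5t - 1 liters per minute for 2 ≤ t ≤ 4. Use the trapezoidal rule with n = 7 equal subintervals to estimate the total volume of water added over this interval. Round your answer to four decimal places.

194.4490

Δt = (4 − 2)/7 = 2/7.
v(2) = 13, v(16/7) = 9049/343, v(18/7) = 15335/343, v(20/7) = 23557/343, v(22/7) = 33955/343, v(24/7) = 46769/343, v(26/7) = 62239/343, v(4) = 235.
T_7 = (Δt/2)·[v(t_0) + 2v(t_1) + ... + 2v(t_{6}) + v(t_7)].
Sum ≈ 194.4490.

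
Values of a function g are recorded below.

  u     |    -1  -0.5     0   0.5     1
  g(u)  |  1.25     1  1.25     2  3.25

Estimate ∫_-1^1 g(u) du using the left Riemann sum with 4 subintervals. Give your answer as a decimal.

2.75

Δu = 0.5.
Sum = 0.5·[1.25 + 1 + 1.25 + 2] = 2.75.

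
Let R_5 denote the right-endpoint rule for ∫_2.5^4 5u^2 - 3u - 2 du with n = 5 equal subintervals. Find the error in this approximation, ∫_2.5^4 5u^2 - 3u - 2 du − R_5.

Exact integral: ∫_2.5^4 f(u) du = 63.
R_5 = 69.75.
Error = 63 − 69.75 = -6.75.

-6.75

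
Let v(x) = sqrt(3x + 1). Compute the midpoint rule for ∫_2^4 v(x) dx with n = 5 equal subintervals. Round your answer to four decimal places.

6.3014

Δx = (4 − 2)/5 = 0.4.
Midpoints: 2.2, 2.6, 3, 3.4, 3.8.
v(2.2) ≈ 2.7568, v(2.6) ≈ 2.9665, v(3) ≈ 3.1623, v(3.4) ≈ 3.3466, v(3.8) ≈ 3.5214.
Sum = Δx · [v(2.2) + v(2.6) + v(3) + v(3.4) + v(3.8)].
Sum ≈ 6.3014.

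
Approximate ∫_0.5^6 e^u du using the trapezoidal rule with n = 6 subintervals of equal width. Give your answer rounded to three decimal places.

429.528

Δu = (6 − 0.5)/6 = 11/12.
f(0.5) ≈ 1.649, f(17/12) ≈ 4.123, f(7/3) ≈ 10.312, f(3.25) ≈ 25.790, f(25/6) ≈ 64.500, f(61/12) ≈ 161.311, f(6) ≈ 403.429.
T_6 = (Δu/2)·[f(u_0) + 2f(u_1) + ... + 2f(u_{5}) + f(u_6)].
Sum ≈ 429.528.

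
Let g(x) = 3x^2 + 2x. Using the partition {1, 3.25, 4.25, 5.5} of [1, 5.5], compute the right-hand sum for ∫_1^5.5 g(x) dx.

Subinterval widths: 2.25, 1, 1.25.
Right endpoints: 3.25, 4.25, 5.5.
g(3.25) = 38.1875, g(4.25) = 62.6875, g(5.5) = 101.75.
Sum = Σ Δx_i · g(x_i).
Sum = 275.796875.

275.796875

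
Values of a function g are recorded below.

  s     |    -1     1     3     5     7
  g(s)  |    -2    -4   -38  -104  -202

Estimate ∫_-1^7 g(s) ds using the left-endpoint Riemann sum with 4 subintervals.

-296

Δs = 2.
Sum = 2·[(-2) + (-4) + (-38) + (-104)] = -296.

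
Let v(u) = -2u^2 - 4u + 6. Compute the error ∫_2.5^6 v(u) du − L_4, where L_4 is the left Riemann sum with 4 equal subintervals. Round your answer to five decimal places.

-31.26302

Exact integral: ∫_2.5^6 v(u) du ≈ -172.0833333.
L_4 = -140.8203125.
Error ≈ -172.0833333 − (-140.8203125) ≈ -31.26302.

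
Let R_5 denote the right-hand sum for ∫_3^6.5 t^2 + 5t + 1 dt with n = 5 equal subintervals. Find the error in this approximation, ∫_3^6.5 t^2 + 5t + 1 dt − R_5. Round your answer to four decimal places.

-18.0483

Exact integral: ∫_3^6.5 f(t) dt ≈ 169.166667.
R_5 = 187.215.
Error ≈ 169.166667 − 187.215 ≈ -18.0483.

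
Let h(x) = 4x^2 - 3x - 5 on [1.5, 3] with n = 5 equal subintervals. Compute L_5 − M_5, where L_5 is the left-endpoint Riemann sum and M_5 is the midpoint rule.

-3.24

L_5 = 10.59.
M_5 = 13.83.
L_5 − M_5 = -3.24.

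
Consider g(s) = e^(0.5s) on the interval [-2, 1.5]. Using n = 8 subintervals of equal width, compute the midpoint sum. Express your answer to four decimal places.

3.4913

Δs = (1.5 − (-2))/8 = 0.4375.
Midpoints: -1.78125, -1.34375, -0.90625, -0.46875, -0.03125, 0.40625, 0.84375, 1.28125.
g(-1.78125) ≈ 0.4104, g(-1.34375) ≈ 0.5108, g(-0.90625) ≈ 0.6356, g(-0.46875) ≈ 0.7911, g(-0.03125) ≈ 0.9845, g(0.40625) ≈ 1.2252, g(0.84375) ≈ 1.5248, g(1.28125) ≈ 1.8977.
Sum = Δs · [g(-1.78125) + g(-1.34375) + g(-0.90625) + ...].
Sum ≈ 3.4913.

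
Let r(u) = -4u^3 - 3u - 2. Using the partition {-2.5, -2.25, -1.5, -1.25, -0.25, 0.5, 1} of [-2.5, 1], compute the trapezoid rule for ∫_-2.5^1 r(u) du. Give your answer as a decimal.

41.84375

Subinterval widths: 0.25, 0.75, 0.25, 1, 0.75, 0.5.
r(-2.5) = 68, r(-2.25) = 50.3125, r(-1.5) = 16, r(-1.25) = 9.5625, r(-0.25) = -1.1875, r(0.5) = -4, r(1) = -9.
On each subinterval the trapezoid contributes (Δu_i/2)·[r(u_{i-1}) + r(u_i)].
Sum = 41.84375.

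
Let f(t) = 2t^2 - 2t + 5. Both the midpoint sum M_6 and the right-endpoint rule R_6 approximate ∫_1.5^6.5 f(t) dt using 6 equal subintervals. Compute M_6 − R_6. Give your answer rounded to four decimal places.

-30.9028

M_6 ≈ 165.254630.
R_6 ≈ 196.157407.
M_6 − R_6 ≈ -30.9028.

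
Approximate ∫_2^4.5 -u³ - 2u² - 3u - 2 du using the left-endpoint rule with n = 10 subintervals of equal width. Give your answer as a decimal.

Δu = (4.5 − 2)/10 = 0.25.
Left endpoints: 2, 2.25, 2.5, 2.75, 3, 3.25, 3.5, 3.75, 4, 4.25.
f(2) = -24, f(2.25) = -30.265625, f(2.5) = -37.625, f(2.75) = -46.171875, f(3) = -56, f(3.25) = -67.203125, f(3.5) = -79.875, f(3.75) = -94.109375, f(4) = -110, f(4.25) = -127.640625.
Sum = Δu · [f(2) + f(2.25) + f(2.5) + ...].
Sum = -168.22265625.

-168.22265625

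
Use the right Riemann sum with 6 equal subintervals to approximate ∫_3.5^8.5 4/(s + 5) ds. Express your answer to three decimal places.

Δs = (8.5 − 3.5)/6 = 5/6.
Right endpoints: 13/3, 31/6, 6, 41/6, 23/3, 8.5.
f(13/3) = 3/7, f(31/6) = 24/61, f(6) = 4/11, f(41/6) = 24/71, f(23/3) = 6/19, f(8.5) = 8/27.
Sum = Δs · [f(13/3) + f(31/6) + f(6) + ...].
Sum ≈ 1.780.

1.780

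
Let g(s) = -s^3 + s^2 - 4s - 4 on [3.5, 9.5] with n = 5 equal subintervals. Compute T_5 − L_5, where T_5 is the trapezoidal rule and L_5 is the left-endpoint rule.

T_5 = -1933.89.
L_5 = -1477.59.
T_5 − L_5 = -456.3.

-456.3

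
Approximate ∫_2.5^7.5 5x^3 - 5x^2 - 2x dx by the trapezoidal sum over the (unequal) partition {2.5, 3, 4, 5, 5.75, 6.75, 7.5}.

Subinterval widths: 0.5, 1, 1, 0.75, 1, 0.75.
f(2.5) = 41.875, f(3) = 84, f(4) = 232, f(5) = 490, f(5.75) = 773.734375, f(6.75) = 1296.421875, f(7.5) = 1813.125.
On each subinterval the trapezoid contributes (Δx_i/2)·[f(x_{i-1}) + f(x_i)].
Sum = 3225.52734375.

3225.52734375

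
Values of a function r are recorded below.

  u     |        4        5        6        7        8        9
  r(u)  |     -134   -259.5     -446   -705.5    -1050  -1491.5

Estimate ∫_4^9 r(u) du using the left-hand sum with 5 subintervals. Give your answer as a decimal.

-2595

Δu = 1.
Sum = 1·[(-134) + (-259.5) + (-446) + (-705.5) + (-1050)] = -2595.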